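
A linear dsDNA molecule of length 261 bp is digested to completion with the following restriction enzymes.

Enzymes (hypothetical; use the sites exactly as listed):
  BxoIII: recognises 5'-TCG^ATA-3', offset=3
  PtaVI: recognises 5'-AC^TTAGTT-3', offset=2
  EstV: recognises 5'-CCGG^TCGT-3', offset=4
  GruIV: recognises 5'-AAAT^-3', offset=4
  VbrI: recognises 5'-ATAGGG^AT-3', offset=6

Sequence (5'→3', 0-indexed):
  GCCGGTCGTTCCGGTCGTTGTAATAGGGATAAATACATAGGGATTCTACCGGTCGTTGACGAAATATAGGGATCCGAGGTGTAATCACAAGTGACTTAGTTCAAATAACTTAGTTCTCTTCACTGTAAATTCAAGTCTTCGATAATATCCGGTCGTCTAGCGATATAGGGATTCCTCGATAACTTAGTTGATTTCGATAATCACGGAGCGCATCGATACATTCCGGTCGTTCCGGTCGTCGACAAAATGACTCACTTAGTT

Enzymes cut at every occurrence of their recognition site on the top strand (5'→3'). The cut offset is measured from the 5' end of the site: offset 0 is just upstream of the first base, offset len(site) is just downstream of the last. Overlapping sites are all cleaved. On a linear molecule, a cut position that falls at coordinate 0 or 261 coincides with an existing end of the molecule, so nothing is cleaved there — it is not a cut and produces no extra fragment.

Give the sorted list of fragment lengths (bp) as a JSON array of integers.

Site scan:
  BxoIII TCGATA/3: at [138, 175, 193, 212] ⇒ [141, 178, 196, 215]
  PtaVI ACTTAGTT/2: at [93, 107, 181, 253] ⇒ [95, 109, 183, 255]
  EstV CCGGTCGT/4: at [1, 10, 48, 148, 222, 231] ⇒ [5, 14, 52, 152, 226, 235]
  GruIV AAAT/4: at [30, 61, 102, 126, 244] ⇒ [34, 65, 106, 130, 248]
  VbrI ATAGGGAT/6: at [22, 36, 65, 164] ⇒ [28, 42, 71, 170]

All cut coordinates (distinct, sorted): [5, 14, 28, 34, 42, 52, 65, 71, 95, 106, 109, 130, 141, 152, 170, 178, 183, 196, 215, 226, 235, 248, 255]

Fragments:
  [0,5): 5 bp
  [5,14): 9 bp
  [14,28): 14 bp
  [28,34): 6 bp
  [34,42): 8 bp
  [42,52): 10 bp
  [52,65): 13 bp
  [65,71): 6 bp
  [71,95): 24 bp
  [95,106): 11 bp
  [106,109): 3 bp
  [109,130): 21 bp
  [130,141): 11 bp
  [141,152): 11 bp
  [152,170): 18 bp
  [170,178): 8 bp
  [178,183): 5 bp
  [183,196): 13 bp
  [196,215): 19 bp
  [215,226): 11 bp
  [226,235): 9 bp
  [235,248): 13 bp
  [248,255): 7 bp
  [255,261): 6 bp

[3,5,5,6,6,6,7,8,8,9,9,10,11,11,11,11,13,13,13,14,18,19,21,24]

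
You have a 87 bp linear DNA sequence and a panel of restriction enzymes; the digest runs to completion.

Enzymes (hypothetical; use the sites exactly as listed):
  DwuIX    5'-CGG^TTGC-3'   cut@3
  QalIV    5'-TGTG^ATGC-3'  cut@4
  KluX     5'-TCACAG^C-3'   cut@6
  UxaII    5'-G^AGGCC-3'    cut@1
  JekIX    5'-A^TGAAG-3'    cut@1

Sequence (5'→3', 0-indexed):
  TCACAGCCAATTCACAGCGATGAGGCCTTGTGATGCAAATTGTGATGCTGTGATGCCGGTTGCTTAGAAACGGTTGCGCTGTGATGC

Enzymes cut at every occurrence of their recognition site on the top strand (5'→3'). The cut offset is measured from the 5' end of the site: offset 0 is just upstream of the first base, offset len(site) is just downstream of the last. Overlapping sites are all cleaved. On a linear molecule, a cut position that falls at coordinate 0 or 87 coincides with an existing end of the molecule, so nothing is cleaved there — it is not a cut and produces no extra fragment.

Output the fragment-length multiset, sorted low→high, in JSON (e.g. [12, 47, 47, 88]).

[4,5,6,7,8,10,10,11,12,14]

Per-enzyme occurrences:
  DwuIX (CGGTTGC, off=3): starts [56, 70] → cuts [59, 73]
  QalIV (TGTGATGC, off=4): starts [28, 40, 48, 79] → cuts [32, 44, 52, 83]
  KluX (TCACAGC, off=6): starts [0, 11] → cuts [6, 17]
  UxaII (GAGGCC, off=1): starts [21] → cuts [22]
  JekIX (ATGAAG, off=1): no sites

Pooled cuts: [6, 17, 22, 32, 44, 52, 59, 73, 83]

Fragments:
  [0,6): 6 bp
  [6,17): 11 bp
  [17,22): 5 bp
  [22,32): 10 bp
  [32,44): 12 bp
  [44,52): 8 bp
  [52,59): 7 bp
  [59,73): 14 bp
  [73,83): 10 bp
  [83,87): 4 bp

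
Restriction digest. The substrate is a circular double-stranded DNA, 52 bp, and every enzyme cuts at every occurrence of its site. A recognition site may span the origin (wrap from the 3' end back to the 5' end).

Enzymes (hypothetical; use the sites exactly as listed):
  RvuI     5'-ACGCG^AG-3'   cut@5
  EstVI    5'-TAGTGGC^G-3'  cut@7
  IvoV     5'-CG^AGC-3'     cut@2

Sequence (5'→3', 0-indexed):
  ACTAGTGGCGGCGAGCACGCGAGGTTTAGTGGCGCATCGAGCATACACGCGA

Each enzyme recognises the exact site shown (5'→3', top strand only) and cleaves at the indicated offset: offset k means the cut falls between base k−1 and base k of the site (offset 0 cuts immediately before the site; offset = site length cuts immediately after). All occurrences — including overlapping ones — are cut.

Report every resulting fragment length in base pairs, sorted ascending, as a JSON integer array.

[4,6,8,12,22]

Site scan:
  RvuI (ACGCGAG, off=5): starts [16] → cuts [21]
  EstVI (TAGTGGCG, off=7): starts [2, 26] → cuts [9, 33]
  IvoV (CGAGC, off=2): starts [11, 37] → cuts [13, 39]

Pooled cuts: [9, 13, 21, 33, 39]

Fragment lengths:
  9→13: 4 bp
  13→21: 8 bp
  21→33: 12 bp
  33→39: 6 bp
  39→9 (wrap): 52-39+9 = 22 bp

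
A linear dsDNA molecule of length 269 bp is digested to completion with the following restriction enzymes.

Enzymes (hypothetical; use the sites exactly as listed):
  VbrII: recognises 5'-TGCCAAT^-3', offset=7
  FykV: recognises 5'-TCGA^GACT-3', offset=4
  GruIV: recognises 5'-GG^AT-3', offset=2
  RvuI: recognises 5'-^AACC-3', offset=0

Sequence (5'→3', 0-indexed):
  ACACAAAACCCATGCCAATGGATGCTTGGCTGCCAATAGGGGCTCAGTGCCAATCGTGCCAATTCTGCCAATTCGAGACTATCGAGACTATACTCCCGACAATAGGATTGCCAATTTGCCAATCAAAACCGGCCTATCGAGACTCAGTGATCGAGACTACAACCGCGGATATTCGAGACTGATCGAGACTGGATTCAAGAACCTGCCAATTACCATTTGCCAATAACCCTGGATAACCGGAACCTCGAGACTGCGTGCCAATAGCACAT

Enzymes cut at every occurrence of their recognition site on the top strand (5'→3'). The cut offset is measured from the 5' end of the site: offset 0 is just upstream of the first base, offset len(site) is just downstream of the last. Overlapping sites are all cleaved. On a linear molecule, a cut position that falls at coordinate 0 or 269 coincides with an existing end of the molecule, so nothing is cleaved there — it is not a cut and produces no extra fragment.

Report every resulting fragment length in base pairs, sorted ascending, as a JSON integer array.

[2,2,3,4,6,6,6,6,7,7,8,8,8,8,8,9,9,9,9,10,11,13,14,14,14,14,16,17,21]

Per-enzyme occurrences:
  VbrII (TGCCAAT, off=7): starts [12, 30, 47, 56, 65, 108, 116, 203, 217, 255] → cuts [19, 37, 54, 63, 72, 115, 123, 210, 224, 262]
  FykV (TCGAGACT, off=4): starts [72, 81, 136, 150, 172, 182, 244] → cuts [76, 85, 140, 154, 176, 186, 248]
  GruIV (GGAT, off=2): starts [19, 104, 166, 190, 230] → cuts [21, 106, 168, 192, 232]
  RvuI (AACC, off=0): starts [6, 126, 160, 199, 224, 234, 240] → cuts [6, 126, 160, 199, 224, 234, 240]

Pooled cuts: [6, 19, 21, 37, 54, 63, 72, 76, 85, 106, 115, 123, 126, 140, 154, 160, 168, 176, 186, 192, 199, 210, 224, 232, 234, 240, 248, 262]

Fragments:
  [0,6): 6 bp
  [6,19): 13 bp
  [19,21): 2 bp
  [21,37): 16 bp
  [37,54): 17 bp
  [54,63): 9 bp
  [63,72): 9 bp
  [72,76): 4 bp
  [76,85): 9 bp
  [85,106): 21 bp
  [106,115): 9 bp
  [115,123): 8 bp
  [123,126): 3 bp
  [126,140): 14 bp
  [140,154): 14 bp
  [154,160): 6 bp
  [160,168): 8 bp
  [168,176): 8 bp
  [176,186): 10 bp
  [186,192): 6 bp
  [192,199): 7 bp
  [199,210): 11 bp
  [210,224): 14 bp
  [224,232): 8 bp
  [232,234): 2 bp
  [234,240): 6 bp
  [240,248): 8 bp
  [248,262): 14 bp
  [262,269): 7 bp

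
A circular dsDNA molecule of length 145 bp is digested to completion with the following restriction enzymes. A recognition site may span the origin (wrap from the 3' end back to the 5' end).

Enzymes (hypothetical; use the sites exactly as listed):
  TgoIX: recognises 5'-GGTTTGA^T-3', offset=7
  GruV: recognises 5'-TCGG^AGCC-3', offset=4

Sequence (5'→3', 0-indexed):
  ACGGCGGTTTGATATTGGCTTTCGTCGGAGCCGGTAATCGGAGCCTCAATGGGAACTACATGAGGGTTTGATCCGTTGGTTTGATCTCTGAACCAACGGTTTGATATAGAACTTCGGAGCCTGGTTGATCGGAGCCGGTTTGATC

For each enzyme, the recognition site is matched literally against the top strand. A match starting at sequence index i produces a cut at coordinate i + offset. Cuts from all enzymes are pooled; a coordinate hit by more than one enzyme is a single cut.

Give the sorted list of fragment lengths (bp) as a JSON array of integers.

[11,13,13,13,14,15,16,20,30]

Per-enzyme occurrences:
  TgoIX (GGTTTGAT, off=7): starts [5, 64, 77, 97, 136] → cuts [12, 71, 84, 104, 143]
  GruV (TCGGAGCC, off=4): starts [24, 37, 113, 128] → cuts [28, 41, 117, 132]

Pooled cuts: [12, 28, 41, 71, 84, 104, 117, 132, 143]

Fragment lengths:
  12→28: 16 bp
  28→41: 13 bp
  41→71: 30 bp
  71→84: 13 bp
  84→104: 20 bp
  104→117: 13 bp
  117→132: 15 bp
  132→143: 11 bp
  143→12 (wrap): 145-143+12 = 14 bp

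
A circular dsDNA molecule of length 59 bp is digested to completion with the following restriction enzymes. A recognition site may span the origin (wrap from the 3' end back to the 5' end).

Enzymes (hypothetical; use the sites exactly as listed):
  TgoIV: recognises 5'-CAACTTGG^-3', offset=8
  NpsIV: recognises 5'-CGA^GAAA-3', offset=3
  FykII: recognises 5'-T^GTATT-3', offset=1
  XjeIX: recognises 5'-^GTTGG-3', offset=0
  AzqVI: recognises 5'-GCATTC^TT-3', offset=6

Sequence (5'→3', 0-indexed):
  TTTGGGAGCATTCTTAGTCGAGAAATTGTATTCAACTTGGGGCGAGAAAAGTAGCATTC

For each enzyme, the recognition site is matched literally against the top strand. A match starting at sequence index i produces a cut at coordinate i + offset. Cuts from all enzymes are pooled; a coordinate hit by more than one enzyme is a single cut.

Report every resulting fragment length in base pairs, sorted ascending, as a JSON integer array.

Scan for sites:
  TgoIV (CAACTTGG, off=8): starts [32] → cuts [40]
  NpsIV (CGAGAAA, off=3): starts [18, 42] → cuts [21, 45]
  FykII (TGTATT, off=1): starts [26] → cuts [27]
  XjeIX (GTTGG, off=0): no sites
  AzqVI (GCATTCTT, off=6): starts [7, 53] → cuts [0, 13]

All cut coordinates (distinct, sorted): [0, 13, 21, 27, 40, 45]

Fragment lengths:
  0→13: 13 bp
  13→21: 8 bp
  21→27: 6 bp
  27→40: 13 bp
  40→45: 5 bp
  45→0 (wrap): 59-45+0 = 14 bp

[5,6,8,13,13,14]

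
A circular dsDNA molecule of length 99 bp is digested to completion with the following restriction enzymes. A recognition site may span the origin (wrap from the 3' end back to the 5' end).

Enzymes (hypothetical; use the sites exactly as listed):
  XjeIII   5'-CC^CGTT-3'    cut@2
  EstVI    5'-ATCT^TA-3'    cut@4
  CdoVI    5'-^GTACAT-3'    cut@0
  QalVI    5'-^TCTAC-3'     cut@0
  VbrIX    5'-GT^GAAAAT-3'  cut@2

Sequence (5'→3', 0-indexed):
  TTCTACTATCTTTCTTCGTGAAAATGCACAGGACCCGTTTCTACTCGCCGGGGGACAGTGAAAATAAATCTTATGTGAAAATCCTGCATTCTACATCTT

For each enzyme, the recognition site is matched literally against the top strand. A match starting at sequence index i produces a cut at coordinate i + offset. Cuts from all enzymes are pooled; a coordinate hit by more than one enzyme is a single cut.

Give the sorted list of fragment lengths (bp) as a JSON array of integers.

[4,5,11,12,13,16,18,20]

Per-enzyme occurrences:
  XjeIII CCCGTT/2: at [33] ⇒ [35]
  EstVI ATCTTA/4: at [67] ⇒ [71]
  CdoVI (GTACAT, off=0): no sites
  QalVI TCTAC/0: at [1, 39, 89] ⇒ [1, 39, 89]
  VbrIX GTGAAAAT/2: at [17, 57, 74] ⇒ [19, 59, 76]

All cut coordinates (distinct, sorted): [1, 19, 35, 39, 59, 71, 76, 89]

Fragments:
  1→19: 18 bp
  19→35: 16 bp
  35→39: 4 bp
  39→59: 20 bp
  59→71: 12 bp
  71→76: 5 bp
  76→89: 13 bp
  89→1 (wrap): 99-89+1 = 11 bp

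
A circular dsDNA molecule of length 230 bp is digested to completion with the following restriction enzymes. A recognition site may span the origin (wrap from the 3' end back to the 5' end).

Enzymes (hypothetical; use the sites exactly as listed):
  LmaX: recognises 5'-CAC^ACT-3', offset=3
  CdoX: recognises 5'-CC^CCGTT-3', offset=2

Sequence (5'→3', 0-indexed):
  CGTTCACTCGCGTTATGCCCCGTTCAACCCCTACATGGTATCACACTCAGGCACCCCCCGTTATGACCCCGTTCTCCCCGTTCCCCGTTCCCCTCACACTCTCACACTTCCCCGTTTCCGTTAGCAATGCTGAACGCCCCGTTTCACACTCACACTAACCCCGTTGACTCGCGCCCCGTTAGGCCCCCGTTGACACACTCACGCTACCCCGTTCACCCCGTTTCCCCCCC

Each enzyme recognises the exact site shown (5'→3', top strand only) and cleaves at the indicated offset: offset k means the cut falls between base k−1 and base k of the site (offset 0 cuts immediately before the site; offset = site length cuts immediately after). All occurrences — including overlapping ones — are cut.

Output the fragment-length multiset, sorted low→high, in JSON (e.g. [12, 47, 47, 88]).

[6,6,7,7,8,9,9,9,10,11,11,12,12,13,13,15,20,25,27]

Scan for sites:
  LmaX (CACACT, off=3): starts [41, 94, 102, 144, 150, 193] → cuts [44, 97, 105, 147, 153, 196]
  CdoX (CCCCGTT, off=2): starts [17, 55, 66, 75, 82, 109, 136, 158, 173, 184, 206, 215, 227] → cuts [19, 57, 68, 77, 84, 111, 138, 160, 175, 186, 208, 217, 229]

Pooled cuts: [19, 44, 57, 68, 77, 84, 97, 105, 111, 138, 147, 153, 160, 175, 186, 196, 208, 217, 229]

Fragment lengths:
  19→44: 25 bp
  44→57: 13 bp
  57→68: 11 bp
  68→77: 9 bp
  77→84: 7 bp
  84→97: 13 bp
  97→105: 8 bp
  105→111: 6 bp
  111→138: 27 bp
  138→147: 9 bp
  147→153: 6 bp
  153→160: 7 bp
  160→175: 15 bp
  175→186: 11 bp
  186→196: 10 bp
  196→208: 12 bp
  208→217: 9 bp
  217→229: 12 bp
  229→19 (wrap): 230-229+19 = 20 bp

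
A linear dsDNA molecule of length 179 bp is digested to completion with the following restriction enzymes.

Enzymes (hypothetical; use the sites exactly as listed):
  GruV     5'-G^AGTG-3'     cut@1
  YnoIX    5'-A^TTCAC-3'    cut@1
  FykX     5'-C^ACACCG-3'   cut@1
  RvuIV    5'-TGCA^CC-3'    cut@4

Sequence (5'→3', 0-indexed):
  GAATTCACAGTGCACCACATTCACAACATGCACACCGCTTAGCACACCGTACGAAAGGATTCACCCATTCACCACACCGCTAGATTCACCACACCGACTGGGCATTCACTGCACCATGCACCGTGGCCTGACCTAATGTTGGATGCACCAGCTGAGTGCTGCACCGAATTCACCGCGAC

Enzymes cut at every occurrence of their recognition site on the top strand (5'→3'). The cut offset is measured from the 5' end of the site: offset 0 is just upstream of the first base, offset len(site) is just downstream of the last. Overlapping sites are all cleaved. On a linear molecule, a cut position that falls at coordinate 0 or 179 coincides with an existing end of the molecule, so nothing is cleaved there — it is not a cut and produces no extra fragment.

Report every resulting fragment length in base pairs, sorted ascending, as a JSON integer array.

Per-enzyme occurrences:
  GruV (GAGTG, off=1): starts [153] → cuts [154]
  YnoIX (ATTCAC, off=1): starts [2, 18, 58, 66, 83, 103, 167] → cuts [3, 19, 59, 67, 84, 104, 168]
  FykX (CACACCG, off=1): starts [30, 42, 72, 89] → cuts [31, 43, 73, 90]
  RvuIV (TGCACC, off=4): starts [10, 109, 116, 143, 159] → cuts [14, 113, 120, 147, 163]

All cut coordinates (distinct, sorted): [3, 14, 19, 31, 43, 59, 67, 73, 84, 90, 104, 113, 120, 147, 154, 163, 168]

Fragments:
  [0,3): 3 bp
  [3,14): 11 bp
  [14,19): 5 bp
  [19,31): 12 bp
  [31,43): 12 bp
  [43,59): 16 bp
  [59,67): 8 bp
  [67,73): 6 bp
  [73,84): 11 bp
  [84,90): 6 bp
  [90,104): 14 bp
  [104,113): 9 bp
  [113,120): 7 bp
  [120,147): 27 bp
  [147,154): 7 bp
  [154,163): 9 bp
  [163,168): 5 bp
  [168,179): 11 bp

[3,5,5,6,6,7,7,8,9,9,11,11,11,12,12,14,16,27]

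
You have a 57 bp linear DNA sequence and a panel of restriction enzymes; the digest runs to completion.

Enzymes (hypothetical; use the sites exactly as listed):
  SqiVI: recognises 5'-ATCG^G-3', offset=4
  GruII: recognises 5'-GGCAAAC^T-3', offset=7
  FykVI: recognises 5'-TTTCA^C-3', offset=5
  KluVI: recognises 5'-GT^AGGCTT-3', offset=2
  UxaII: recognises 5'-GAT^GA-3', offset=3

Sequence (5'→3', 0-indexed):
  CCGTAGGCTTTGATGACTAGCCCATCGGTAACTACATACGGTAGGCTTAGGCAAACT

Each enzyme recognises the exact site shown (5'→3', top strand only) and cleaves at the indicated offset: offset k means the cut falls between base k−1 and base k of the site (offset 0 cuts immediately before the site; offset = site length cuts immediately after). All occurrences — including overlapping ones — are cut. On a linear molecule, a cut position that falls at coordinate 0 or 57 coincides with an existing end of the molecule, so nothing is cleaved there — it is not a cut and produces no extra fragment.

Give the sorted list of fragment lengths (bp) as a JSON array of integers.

Per-enzyme occurrences:
  SqiVI ATCGG/4: at [23] ⇒ [27]
  GruII GGCAAACT/7: at [49] ⇒ [56]
  FykVI (TTTCAC, off=5): no sites
  KluVI GTAGGCTT/2: at [2, 40] ⇒ [4, 42]
  UxaII GATGA/3: at [11] ⇒ [14]

Pooled cuts: [4, 14, 27, 42, 56]

Fragment lengths:
  [0,4): 4 bp
  [4,14): 10 bp
  [14,27): 13 bp
  [27,42): 15 bp
  [42,56): 14 bp
  [56,57): 1 bp

[1,4,10,13,14,15]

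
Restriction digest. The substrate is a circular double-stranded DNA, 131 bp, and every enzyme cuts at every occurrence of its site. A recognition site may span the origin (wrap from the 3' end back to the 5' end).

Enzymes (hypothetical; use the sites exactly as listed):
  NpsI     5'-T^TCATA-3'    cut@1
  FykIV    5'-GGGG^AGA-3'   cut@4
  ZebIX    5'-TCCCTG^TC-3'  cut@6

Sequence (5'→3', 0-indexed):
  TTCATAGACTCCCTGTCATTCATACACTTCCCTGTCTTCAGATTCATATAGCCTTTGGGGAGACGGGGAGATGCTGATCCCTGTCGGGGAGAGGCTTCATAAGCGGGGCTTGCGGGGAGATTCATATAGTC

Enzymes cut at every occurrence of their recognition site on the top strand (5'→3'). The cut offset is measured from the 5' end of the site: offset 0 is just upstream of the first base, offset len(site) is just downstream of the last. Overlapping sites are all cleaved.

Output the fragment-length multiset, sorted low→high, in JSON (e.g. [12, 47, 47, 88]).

Per-enzyme occurrences:
  NpsI TTCATA/1: at [0, 18, 42, 95, 120] ⇒ [1, 19, 43, 96, 121]
  FykIV GGGGAGA/4: at [56, 64, 85, 113] ⇒ [60, 68, 89, 117]
  ZebIX TCCCTGTC/6: at [9, 28, 77] ⇒ [15, 34, 83]

Pooled cuts: [1, 15, 19, 34, 43, 60, 68, 83, 89, 96, 117, 121]

Fragments:
  1→15: 14 bp
  15→19: 4 bp
  19→34: 15 bp
  34→43: 9 bp
  43→60: 17 bp
  60→68: 8 bp
  68→83: 15 bp
  83→89: 6 bp
  89→96: 7 bp
  96→117: 21 bp
  117→121: 4 bp
  121→1 (wrap): 131-121+1 = 11 bp

[4,4,6,7,8,9,11,14,15,15,17,21]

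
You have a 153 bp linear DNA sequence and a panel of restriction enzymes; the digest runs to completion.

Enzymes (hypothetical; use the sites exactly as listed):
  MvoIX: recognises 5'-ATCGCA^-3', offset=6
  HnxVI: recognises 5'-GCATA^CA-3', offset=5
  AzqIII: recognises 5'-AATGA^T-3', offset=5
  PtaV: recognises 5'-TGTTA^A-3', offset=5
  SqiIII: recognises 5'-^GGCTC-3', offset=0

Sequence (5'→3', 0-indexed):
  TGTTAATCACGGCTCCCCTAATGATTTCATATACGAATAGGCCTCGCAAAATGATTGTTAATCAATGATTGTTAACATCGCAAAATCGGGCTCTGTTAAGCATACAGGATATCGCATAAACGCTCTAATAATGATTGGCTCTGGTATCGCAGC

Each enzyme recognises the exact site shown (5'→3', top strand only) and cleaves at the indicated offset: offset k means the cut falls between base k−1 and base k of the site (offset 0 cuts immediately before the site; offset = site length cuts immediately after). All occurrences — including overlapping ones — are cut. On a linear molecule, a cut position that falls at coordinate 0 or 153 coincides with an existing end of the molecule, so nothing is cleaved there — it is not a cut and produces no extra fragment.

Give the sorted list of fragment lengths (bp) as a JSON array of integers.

Site scan:
  MvoIX (ATCGCA, off=6): starts [76, 110, 145] → cuts [82, 116, 151]
  HnxVI (GCATACA, off=5): starts [99] → cuts [104]
  AzqIII (AATGAT, off=5): starts [19, 49, 63, 129] → cuts [24, 54, 68, 134]
  PtaV (TGTTAA, off=5): starts [0, 55, 69, 93] → cuts [5, 60, 74, 98]
  SqiIII (GGCTC, off=0): starts [10, 88, 136] → cuts [10, 88, 136]

All cut coordinates (distinct, sorted): [5, 10, 24, 54, 60, 68, 74, 82, 88, 98, 104, 116, 134, 136, 151]

Fragments:
  [0,5): 5 bp
  [5,10): 5 bp
  [10,24): 14 bp
  [24,54): 30 bp
  [54,60): 6 bp
  [60,68): 8 bp
  [68,74): 6 bp
  [74,82): 8 bp
  [82,88): 6 bp
  [88,98): 10 bp
  [98,104): 6 bp
  [104,116): 12 bp
  [116,134): 18 bp
  [134,136): 2 bp
  [136,151): 15 bp
  [151,153): 2 bp

[2,2,5,5,6,6,6,6,8,8,10,12,14,15,18,30]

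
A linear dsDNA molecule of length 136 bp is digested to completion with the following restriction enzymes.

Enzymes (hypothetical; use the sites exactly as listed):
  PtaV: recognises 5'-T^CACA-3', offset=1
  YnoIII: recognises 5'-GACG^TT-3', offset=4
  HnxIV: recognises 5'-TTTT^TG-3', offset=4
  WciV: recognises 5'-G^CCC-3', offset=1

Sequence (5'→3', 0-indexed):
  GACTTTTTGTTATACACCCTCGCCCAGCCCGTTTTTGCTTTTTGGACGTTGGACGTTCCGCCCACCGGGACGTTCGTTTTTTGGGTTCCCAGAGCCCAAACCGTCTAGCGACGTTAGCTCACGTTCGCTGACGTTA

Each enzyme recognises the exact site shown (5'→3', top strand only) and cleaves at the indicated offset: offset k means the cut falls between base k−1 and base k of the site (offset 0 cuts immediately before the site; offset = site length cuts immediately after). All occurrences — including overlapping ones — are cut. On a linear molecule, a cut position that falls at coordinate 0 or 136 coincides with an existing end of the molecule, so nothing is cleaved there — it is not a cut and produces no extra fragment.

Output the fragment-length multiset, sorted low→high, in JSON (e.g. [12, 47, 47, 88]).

Per-enzyme occurrences:
  PtaV (TCACA, off=1): no sites
  YnoIII GACGTT/4: at [44, 51, 68, 109, 129] ⇒ [48, 55, 72, 113, 133]
  HnxIV TTTTTG/4: at [3, 31, 38, 77] ⇒ [7, 35, 42, 81]
  WciV GCCC/1: at [21, 26, 59, 93] ⇒ [22, 27, 60, 94]

All cut coordinates (distinct, sorted): [7, 22, 27, 35, 42, 48, 55, 60, 72, 81, 94, 113, 133]

Fragments:
  [0,7): 7 bp
  [7,22): 15 bp
  [22,27): 5 bp
  [27,35): 8 bp
  [35,42): 7 bp
  [42,48): 6 bp
  [48,55): 7 bp
  [55,60): 5 bp
  [60,72): 12 bp
  [72,81): 9 bp
  [81,94): 13 bp
  [94,113): 19 bp
  [113,133): 20 bp
  [133,136): 3 bp

[3,5,5,6,7,7,7,8,9,12,13,15,19,20]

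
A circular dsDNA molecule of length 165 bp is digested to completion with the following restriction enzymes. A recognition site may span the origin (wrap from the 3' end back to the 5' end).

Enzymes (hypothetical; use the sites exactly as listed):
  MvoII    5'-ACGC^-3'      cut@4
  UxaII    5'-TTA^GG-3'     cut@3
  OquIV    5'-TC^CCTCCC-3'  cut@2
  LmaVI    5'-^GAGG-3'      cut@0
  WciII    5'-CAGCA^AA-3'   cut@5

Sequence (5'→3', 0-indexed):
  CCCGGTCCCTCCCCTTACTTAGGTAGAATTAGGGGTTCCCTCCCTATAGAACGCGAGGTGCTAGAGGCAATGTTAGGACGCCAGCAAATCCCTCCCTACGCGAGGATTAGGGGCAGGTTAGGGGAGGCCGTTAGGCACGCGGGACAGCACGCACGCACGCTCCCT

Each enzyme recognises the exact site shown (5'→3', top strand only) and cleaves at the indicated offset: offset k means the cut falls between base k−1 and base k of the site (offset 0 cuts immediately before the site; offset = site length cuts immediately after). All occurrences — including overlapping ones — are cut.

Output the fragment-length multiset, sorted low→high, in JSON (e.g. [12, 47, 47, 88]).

Site scan:
  MvoII ACGC/4: at [50, 77, 97, 136, 148, 152, 156] ⇒ [54, 81, 101, 140, 152, 156, 160]
  UxaII TTAGG/3: at [18, 28, 72, 106, 117, 130] ⇒ [21, 31, 75, 109, 120, 133]
  OquIV TCCCTCCC/2: at [5, 36, 88, 160] ⇒ [7, 38, 90, 162]
  LmaVI GAGG/0: at [54, 63, 101, 123] ⇒ [54, 63, 101, 123]
  WciII CAGCAAA/5: at [81] ⇒ [86]

All cut coordinates (distinct, sorted): [7, 21, 31, 38, 54, 63, 75, 81, 86, 90, 101, 109, 120, 123, 133, 140, 152, 156, 160, 162]

Fragments:
  7→21: 14 bp
  21→31: 10 bp
  31→38: 7 bp
  38→54: 16 bp
  54→63: 9 bp
  63→75: 12 bp
  75→81: 6 bp
  81→86: 5 bp
  86→90: 4 bp
  90→101: 11 bp
  101→109: 8 bp
  109→120: 11 bp
  120→123: 3 bp
  123→133: 10 bp
  133→140: 7 bp
  140→152: 12 bp
  152→156: 4 bp
  156→160: 4 bp
  160→162: 2 bp
  162→7 (wrap): 165-162+7 = 10 bp

[2,3,4,4,4,5,6,7,7,8,9,10,10,10,11,11,12,12,14,16]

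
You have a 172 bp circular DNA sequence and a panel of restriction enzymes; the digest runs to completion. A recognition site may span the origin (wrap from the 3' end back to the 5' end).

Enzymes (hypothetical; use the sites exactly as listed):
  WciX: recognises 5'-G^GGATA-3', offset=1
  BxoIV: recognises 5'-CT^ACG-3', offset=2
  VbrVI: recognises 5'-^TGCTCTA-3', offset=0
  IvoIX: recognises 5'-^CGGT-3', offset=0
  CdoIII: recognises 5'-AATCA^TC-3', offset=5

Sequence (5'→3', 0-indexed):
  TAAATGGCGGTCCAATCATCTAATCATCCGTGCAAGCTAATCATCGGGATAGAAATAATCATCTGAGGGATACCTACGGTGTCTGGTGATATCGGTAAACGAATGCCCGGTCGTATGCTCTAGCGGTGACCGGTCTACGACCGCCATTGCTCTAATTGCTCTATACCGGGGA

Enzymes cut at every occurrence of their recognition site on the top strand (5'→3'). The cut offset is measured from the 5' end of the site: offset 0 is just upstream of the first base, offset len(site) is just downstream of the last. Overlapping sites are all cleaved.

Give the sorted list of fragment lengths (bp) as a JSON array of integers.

[1,3,6,6,7,8,8,8,8,9,10,11,11,13,15,15,16,17]

Site scan:
  WciX GGGATA/1: at [45, 66, 168] ⇒ [46, 67, 169]
  BxoIV CTACG/2: at [73, 134] ⇒ [75, 136]
  VbrVI TGCTCTA/0: at [115, 147, 156] ⇒ [115, 147, 156]
  IvoIX CGGT/0: at [7, 76, 92, 107, 123, 130] ⇒ [7, 76, 92, 107, 123, 130]
  CdoIII AATCATC/5: at [13, 21, 38, 56] ⇒ [18, 26, 43, 61]

Pooled cuts: [7, 18, 26, 43, 46, 61, 67, 75, 76, 92, 107, 115, 123, 130, 136, 147, 156, 169]

Fragment lengths:
  7→18: 11 bp
  18→26: 8 bp
  26→43: 17 bp
  43→46: 3 bp
  46→61: 15 bp
  61→67: 6 bp
  67→75: 8 bp
  75→76: 1 bp
  76→92: 16 bp
  92→107: 15 bp
  107→115: 8 bp
  115→123: 8 bp
  123→130: 7 bp
  130→136: 6 bp
  136→147: 11 bp
  147→156: 9 bp
  156→169: 13 bp
  169→7 (wrap): 172-169+7 = 10 bp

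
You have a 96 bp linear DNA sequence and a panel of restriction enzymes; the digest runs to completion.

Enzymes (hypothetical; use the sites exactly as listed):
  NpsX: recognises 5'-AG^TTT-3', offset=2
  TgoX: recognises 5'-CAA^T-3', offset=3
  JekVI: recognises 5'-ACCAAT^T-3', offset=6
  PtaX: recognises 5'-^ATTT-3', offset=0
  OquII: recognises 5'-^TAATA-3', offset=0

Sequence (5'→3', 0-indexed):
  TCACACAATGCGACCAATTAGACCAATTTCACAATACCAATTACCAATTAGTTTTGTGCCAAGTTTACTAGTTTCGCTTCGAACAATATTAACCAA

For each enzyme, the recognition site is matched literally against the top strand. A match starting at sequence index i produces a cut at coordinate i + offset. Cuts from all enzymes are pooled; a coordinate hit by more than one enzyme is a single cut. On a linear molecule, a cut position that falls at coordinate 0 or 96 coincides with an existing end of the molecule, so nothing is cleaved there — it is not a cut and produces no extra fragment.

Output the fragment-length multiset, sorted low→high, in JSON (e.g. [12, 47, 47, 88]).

[1,1,1,1,1,3,6,6,7,7,8,8,9,10,12,15]

Site scan:
  NpsX AGTTT/2: at [49, 61, 69] ⇒ [51, 63, 71]
  TgoX CAAT/3: at [5, 14, 23, 31, 37, 44, 83] ⇒ [8, 17, 26, 34, 40, 47, 86]
  JekVI ACCAATT/6: at [12, 21, 35, 42] ⇒ [18, 27, 41, 48]
  PtaX ATTT/0: at [25] ⇒ [25]
  OquII (TAATA, off=0): no sites

Pooled cuts: [8, 17, 18, 25, 26, 27, 34, 40, 41, 47, 48, 51, 63, 71, 86]

Fragments:
  [0,8): 8 bp
  [8,17): 9 bp
  [17,18): 1 bp
  [18,25): 7 bp
  [25,26): 1 bp
  [26,27): 1 bp
  [27,34): 7 bp
  [34,40): 6 bp
  [40,41): 1 bp
  [41,47): 6 bp
  [47,48): 1 bp
  [48,51): 3 bp
  [51,63): 12 bp
  [63,71): 8 bp
  [71,86): 15 bp
  [86,96): 10 bp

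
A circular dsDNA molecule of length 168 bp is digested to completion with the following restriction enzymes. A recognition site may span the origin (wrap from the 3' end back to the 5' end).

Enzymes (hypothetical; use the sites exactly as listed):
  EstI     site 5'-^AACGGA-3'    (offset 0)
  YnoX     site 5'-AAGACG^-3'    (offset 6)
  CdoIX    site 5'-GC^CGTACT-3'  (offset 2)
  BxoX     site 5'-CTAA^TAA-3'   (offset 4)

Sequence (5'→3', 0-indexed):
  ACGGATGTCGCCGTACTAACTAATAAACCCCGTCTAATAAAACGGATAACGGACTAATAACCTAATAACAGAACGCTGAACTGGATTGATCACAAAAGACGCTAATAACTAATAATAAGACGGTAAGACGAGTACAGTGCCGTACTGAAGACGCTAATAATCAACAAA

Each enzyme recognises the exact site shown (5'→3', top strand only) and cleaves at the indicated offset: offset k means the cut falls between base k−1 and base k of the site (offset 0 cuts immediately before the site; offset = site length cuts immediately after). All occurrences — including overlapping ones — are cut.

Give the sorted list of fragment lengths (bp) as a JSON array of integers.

[3,4,4,7,7,8,8,10,10,10,10,12,12,13,14,36]

Site scan:
  EstI AACGGA/0: at [40, 47, 167] ⇒ [40, 47, 167]
  YnoX AAGACG/6: at [95, 116, 124, 147] ⇒ [101, 122, 130, 153]
  CdoIX GCCGTACT/2: at [9, 138] ⇒ [11, 140]
  BxoX CTAATAA/4: at [19, 33, 53, 61, 101, 108, 153] ⇒ [23, 37, 57, 65, 105, 112, 157]

Pooled cuts: [11, 23, 37, 40, 47, 57, 65, 101, 105, 112, 122, 130, 140, 153, 157, 167]

Fragments:
  11→23: 12 bp
  23→37: 14 bp
  37→40: 3 bp
  40→47: 7 bp
  47→57: 10 bp
  57→65: 8 bp
  65→101: 36 bp
  101→105: 4 bp
  105→112: 7 bp
  112→122: 10 bp
  122→130: 8 bp
  130→140: 10 bp
  140→153: 13 bp
  153→157: 4 bp
  157→167: 10 bp
  167→11 (wrap): 168-167+11 = 12 bp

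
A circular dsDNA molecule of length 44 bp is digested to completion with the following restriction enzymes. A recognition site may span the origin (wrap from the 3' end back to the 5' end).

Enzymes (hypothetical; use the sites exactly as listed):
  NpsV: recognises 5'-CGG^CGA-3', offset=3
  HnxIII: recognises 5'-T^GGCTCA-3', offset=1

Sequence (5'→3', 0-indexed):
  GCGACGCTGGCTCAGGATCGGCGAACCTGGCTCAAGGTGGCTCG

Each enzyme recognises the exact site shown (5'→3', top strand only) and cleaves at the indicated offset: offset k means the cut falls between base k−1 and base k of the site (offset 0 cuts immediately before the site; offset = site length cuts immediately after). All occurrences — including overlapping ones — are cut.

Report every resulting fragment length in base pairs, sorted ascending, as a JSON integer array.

[7,7,13,17]

Per-enzyme occurrences:
  NpsV (CGGCGA, off=3): starts [18, 42] → cuts [1, 21]
  HnxIII (TGGCTCA, off=1): starts [7, 27] → cuts [8, 28]

All cut coordinates (distinct, sorted): [1, 8, 21, 28]

Fragments:
  1→8: 7 bp
  8→21: 13 bp
  21→28: 7 bp
  28→1 (wrap): 44-28+1 = 17 bp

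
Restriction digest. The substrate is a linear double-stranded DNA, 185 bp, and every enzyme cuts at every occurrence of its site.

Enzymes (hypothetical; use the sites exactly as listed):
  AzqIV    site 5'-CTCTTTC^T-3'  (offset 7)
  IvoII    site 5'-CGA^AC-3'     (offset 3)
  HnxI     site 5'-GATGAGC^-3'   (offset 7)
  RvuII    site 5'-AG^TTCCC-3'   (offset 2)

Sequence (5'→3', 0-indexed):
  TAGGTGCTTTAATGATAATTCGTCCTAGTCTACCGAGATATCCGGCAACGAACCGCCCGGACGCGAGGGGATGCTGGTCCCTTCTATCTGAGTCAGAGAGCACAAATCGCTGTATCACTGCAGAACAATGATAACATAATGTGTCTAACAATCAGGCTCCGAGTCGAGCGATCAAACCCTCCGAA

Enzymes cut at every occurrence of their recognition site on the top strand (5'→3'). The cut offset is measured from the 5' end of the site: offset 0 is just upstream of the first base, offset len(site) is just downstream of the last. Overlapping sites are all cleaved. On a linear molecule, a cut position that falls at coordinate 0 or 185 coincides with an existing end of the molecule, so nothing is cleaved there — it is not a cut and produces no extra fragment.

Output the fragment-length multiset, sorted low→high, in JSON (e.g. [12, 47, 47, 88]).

Site scan:
  AzqIV (CTCTTTCT, off=7): no sites
  IvoII CGAAC/3: at [48] ⇒ [51]
  HnxI (GATGAGC, off=7): no sites
  RvuII (AGTTCCC, off=2): no sites

Pooled cuts: [51]

Fragments:
  [0,51): 51 bp
  [51,185): 134 bp

[51,134]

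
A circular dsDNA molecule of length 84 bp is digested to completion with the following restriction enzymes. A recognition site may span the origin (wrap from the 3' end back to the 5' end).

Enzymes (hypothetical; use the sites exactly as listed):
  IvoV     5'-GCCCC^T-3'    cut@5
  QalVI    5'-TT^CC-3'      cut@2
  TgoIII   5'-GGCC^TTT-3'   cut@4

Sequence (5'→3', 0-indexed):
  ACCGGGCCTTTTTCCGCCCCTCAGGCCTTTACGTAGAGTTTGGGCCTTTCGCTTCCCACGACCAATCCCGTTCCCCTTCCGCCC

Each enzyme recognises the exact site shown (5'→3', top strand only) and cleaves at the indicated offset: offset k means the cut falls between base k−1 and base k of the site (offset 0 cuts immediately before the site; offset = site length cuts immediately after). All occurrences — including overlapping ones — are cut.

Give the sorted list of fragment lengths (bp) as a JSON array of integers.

[5,6,7,7,8,14,18,19]

Scan for sites:
  IvoV GCCCCT/5: at [15] ⇒ [20]
  QalVI TTCC/2: at [11, 52, 70, 76] ⇒ [13, 54, 72, 78]
  TgoIII GGCCTTT/4: at [4, 23, 42] ⇒ [8, 27, 46]

Pooled cuts: [8, 13, 20, 27, 46, 54, 72, 78]

Fragments:
  8→13: 5 bp
  13→20: 7 bp
  20→27: 7 bp
  27→46: 19 bp
  46→54: 8 bp
  54→72: 18 bp
  72→78: 6 bp
  78→8 (wrap): 84-78+8 = 14 bp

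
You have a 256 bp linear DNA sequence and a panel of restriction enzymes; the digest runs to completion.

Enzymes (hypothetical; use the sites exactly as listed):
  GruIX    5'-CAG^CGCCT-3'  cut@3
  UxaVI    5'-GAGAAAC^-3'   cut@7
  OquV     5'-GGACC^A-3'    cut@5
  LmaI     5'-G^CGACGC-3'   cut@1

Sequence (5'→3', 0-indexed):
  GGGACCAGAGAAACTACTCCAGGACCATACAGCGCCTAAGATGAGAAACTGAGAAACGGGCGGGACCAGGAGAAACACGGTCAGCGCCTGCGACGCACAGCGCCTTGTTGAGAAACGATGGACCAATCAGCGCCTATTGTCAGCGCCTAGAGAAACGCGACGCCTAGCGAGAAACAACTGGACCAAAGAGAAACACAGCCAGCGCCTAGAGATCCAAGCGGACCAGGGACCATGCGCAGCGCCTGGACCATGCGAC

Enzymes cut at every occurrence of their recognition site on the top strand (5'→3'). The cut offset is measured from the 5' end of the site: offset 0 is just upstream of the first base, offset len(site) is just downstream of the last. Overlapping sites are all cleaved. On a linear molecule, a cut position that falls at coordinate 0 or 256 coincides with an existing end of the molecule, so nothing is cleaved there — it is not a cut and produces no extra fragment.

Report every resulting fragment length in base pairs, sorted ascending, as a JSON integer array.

[1,6,6,6,6,7,7,8,8,8,8,8,8,9,9,10,10,10,10,12,13,13,16,17,18,22]

Scan for sites:
  GruIX (CAGCGCCT, off=3): starts [29, 81, 97, 127, 140, 199, 236] → cuts [32, 84, 100, 130, 143, 202, 239]
  UxaVI (GAGAAAC, off=7): starts [7, 42, 50, 69, 109, 149, 168, 187] → cuts [14, 49, 57, 76, 116, 156, 175, 194]
  OquV (GGACCA, off=5): starts [1, 21, 62, 119, 179, 219, 226, 244] → cuts [6, 26, 67, 124, 184, 224, 231, 249]
  LmaI (GCGACGC, off=1): starts [89, 156] → cuts [90, 157]

Pooled cuts: [6, 14, 26, 32, 49, 57, 67, 76, 84, 90, 100, 116, 124, 130, 143, 156, 157, 175, 184, 194, 202, 224, 231, 239, 249]

Fragments:
  [0,6): 6 bp
  [6,14): 8 bp
  [14,26): 12 bp
  [26,32): 6 bp
  [32,49): 17 bp
  [49,57): 8 bp
  [57,67): 10 bp
  [67,76): 9 bp
  [76,84): 8 bp
  [84,90): 6 bp
  [90,100): 10 bp
  [100,116): 16 bp
  [116,124): 8 bp
  [124,130): 6 bp
  [130,143): 13 bp
  [143,156): 13 bp
  [156,157): 1 bp
  [157,175): 18 bp
  [175,184): 9 bp
  [184,194): 10 bp
  [194,202): 8 bp
  [202,224): 22 bp
  [224,231): 7 bp
  [231,239): 8 bp
  [239,249): 10 bp
  [249,256): 7 bp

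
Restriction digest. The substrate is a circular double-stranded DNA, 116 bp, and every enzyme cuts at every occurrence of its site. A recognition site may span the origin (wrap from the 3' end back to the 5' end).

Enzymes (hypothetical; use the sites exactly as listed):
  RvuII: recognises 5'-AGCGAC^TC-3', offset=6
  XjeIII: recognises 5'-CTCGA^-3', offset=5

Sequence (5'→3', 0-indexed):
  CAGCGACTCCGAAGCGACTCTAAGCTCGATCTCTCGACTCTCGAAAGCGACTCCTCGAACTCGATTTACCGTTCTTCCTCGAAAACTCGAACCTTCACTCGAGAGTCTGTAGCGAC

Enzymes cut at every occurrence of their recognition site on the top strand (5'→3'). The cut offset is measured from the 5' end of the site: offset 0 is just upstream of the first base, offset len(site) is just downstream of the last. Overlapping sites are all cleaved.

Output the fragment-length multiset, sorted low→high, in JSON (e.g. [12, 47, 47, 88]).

[6,7,7,7,8,8,11,11,12,18,21]

Site scan:
  RvuII AGCGACTC/6: at [1, 12, 45] ⇒ [7, 18, 51]
  XjeIII CTCGA/5: at [24, 32, 39, 53, 59, 77, 85, 97] ⇒ [29, 37, 44, 58, 64, 82, 90, 102]

Pooled cuts: [7, 18, 29, 37, 44, 51, 58, 64, 82, 90, 102]

Fragment lengths:
  7→18: 11 bp
  18→29: 11 bp
  29→37: 8 bp
  37→44: 7 bp
  44→51: 7 bp
  51→58: 7 bp
  58→64: 6 bp
  64→82: 18 bp
  82→90: 8 bp
  90→102: 12 bp
  102→7 (wrap): 116-102+7 = 21 bp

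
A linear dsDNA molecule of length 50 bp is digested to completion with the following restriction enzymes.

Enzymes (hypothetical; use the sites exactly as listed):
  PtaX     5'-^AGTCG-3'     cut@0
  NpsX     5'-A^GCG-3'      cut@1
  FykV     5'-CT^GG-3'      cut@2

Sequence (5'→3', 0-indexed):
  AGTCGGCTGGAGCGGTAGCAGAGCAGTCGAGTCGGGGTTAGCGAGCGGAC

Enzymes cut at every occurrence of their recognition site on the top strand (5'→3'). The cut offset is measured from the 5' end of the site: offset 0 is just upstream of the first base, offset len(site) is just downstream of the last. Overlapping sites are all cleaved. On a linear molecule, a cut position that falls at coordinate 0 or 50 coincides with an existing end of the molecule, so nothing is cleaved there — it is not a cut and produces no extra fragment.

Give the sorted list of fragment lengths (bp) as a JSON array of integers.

Per-enzyme occurrences:
  PtaX (AGTCG, off=0): starts [0, 24, 29] → cuts [24, 29] (position 0 is a terminus of the linear molecule — no cut)
  NpsX (AGCG, off=1): starts [10, 39, 43] → cuts [11, 40, 44]
  FykV (CTGG, off=2): starts [6] → cuts [8]

All cut coordinates (distinct, sorted): [8, 11, 24, 29, 40, 44]

Fragments:
  [0,8): 8 bp
  [8,11): 3 bp
  [11,24): 13 bp
  [24,29): 5 bp
  [29,40): 11 bp
  [40,44): 4 bp
  [44,50): 6 bp

[3,4,5,6,8,11,13]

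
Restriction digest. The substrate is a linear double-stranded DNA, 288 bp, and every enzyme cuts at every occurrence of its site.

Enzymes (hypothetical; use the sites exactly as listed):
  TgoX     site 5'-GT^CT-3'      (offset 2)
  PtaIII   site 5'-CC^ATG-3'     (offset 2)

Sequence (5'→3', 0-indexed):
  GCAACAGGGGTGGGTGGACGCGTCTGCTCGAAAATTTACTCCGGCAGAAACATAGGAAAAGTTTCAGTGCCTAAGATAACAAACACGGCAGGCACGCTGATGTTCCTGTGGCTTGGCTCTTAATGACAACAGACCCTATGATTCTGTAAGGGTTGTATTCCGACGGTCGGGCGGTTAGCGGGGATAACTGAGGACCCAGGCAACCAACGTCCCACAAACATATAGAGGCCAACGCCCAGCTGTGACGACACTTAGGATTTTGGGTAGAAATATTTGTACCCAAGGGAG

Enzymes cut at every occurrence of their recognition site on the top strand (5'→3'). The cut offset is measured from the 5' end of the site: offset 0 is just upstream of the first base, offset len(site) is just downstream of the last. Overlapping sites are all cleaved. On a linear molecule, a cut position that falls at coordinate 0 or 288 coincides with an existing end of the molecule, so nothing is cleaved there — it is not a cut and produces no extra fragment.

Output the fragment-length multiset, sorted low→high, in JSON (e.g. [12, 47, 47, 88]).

[23,265]

Per-enzyme occurrences:
  TgoX (GTCT, off=2): starts [21] → cuts [23]
  PtaIII (CCATG, off=2): no sites

All cut coordinates (distinct, sorted): [23]

Fragments:
  [0,23): 23 bp
  [23,288): 265 bp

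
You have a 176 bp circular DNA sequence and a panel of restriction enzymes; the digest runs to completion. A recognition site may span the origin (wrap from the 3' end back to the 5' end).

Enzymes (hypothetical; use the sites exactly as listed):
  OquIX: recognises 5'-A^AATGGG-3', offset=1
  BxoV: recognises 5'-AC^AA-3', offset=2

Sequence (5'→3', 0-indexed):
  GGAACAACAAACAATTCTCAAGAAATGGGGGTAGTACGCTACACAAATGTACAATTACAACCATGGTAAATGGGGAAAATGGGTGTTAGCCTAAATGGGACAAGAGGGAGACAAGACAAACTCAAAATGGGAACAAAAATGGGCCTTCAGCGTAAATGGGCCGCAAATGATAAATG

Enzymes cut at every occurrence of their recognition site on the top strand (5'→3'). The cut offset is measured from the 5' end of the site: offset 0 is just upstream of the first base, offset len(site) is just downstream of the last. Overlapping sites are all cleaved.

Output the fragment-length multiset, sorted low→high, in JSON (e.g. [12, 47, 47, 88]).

Scan for sites:
  OquIX AAATGGG/1: at [22, 67, 76, 92, 124, 136, 153, 171] ⇒ [23, 68, 77, 93, 125, 137, 154, 172]
  BxoV ACAA/2: at [3, 6, 10, 42, 50, 56, 99, 110, 115, 132] ⇒ [5, 8, 12, 44, 52, 58, 101, 112, 117, 134]

All cut coordinates (distinct, sorted): [5, 8, 12, 23, 44, 52, 58, 68, 77, 93, 101, 112, 117, 125, 134, 137, 154, 172]

Fragment lengths:
  5→8: 3 bp
  8→12: 4 bp
  12→23: 11 bp
  23→44: 21 bp
  44→52: 8 bp
  52→58: 6 bp
  58→68: 10 bp
  68→77: 9 bp
  77→93: 16 bp
  93→101: 8 bp
  101→112: 11 bp
  112→117: 5 bp
  117→125: 8 bp
  125→134: 9 bp
  134→137: 3 bp
  137→154: 17 bp
  154→172: 18 bp
  172→5 (wrap): 176-172+5 = 9 bp

[3,3,4,5,6,8,8,8,9,9,9,10,11,11,16,17,18,21]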